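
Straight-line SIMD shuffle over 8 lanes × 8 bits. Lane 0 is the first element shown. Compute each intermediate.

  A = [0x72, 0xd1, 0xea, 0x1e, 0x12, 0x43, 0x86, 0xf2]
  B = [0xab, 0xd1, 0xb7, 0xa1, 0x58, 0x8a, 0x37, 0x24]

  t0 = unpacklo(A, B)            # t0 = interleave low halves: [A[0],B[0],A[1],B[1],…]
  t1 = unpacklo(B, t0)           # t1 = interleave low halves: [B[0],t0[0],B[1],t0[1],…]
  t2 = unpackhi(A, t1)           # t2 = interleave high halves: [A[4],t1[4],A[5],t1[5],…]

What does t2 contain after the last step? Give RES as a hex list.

  t0: 72 ab d1 d1 ea b7 1e a1
  t1: ab 72 d1 ab b7 d1 a1 d1
  t2: 12 b7 43 d1 86 a1 f2 d1

RES = [0x12, 0xb7, 0x43, 0xd1, 0x86, 0xa1, 0xf2, 0xd1]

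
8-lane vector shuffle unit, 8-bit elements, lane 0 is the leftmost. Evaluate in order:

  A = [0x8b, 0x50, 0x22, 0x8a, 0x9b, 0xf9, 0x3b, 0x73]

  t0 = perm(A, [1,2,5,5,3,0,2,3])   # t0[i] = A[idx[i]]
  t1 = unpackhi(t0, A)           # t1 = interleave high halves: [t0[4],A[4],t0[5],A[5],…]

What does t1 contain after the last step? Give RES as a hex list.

  t0: 50 22 f9 f9 8a 8b 22 8a
  t1: 8a 9b 8b f9 22 3b 8a 73

RES = [0x8a, 0x9b, 0x8b, 0xf9, 0x22, 0x3b, 0x8a, 0x73]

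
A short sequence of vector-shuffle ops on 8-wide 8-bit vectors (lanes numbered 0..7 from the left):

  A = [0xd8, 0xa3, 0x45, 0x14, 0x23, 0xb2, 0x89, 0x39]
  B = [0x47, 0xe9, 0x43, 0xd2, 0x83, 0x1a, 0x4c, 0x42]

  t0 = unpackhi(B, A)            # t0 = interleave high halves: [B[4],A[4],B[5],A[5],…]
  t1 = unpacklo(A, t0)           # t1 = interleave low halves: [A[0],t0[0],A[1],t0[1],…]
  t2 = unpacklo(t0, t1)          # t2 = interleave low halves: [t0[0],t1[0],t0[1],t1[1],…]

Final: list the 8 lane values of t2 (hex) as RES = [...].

→ t0 |83|23|1a|b2|4c|89|42|39|
→ t1 |d8|83|a3|23|45|1a|14|b2|
→ t2 |83|d8|23|83|1a|a3|b2|23|

RES = [ 0x83  0xd8  0x23  0x83  0x1a  0xa3  0xb2  0x23 ]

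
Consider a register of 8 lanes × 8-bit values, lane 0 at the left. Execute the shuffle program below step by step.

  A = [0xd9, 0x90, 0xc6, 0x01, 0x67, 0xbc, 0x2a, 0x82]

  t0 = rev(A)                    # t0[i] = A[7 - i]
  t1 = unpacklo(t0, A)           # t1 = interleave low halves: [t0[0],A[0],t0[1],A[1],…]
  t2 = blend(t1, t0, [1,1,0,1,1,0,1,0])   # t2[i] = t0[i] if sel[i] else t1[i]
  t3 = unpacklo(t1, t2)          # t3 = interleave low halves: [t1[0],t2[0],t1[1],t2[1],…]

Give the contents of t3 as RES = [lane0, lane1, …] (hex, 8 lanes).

t0 = [0x82, 0x2a, 0xbc, 0x67, 0x01, 0xc6, 0x90, 0xd9]
t1 = [0x82, 0xd9, 0x2a, 0x90, 0xbc, 0xc6, 0x67, 0x01]
t2 = [0x82, 0x2a, 0x2a, 0x67, 0x01, 0xc6, 0x90, 0x01]
t3 = [0x82, 0x82, 0xd9, 0x2a, 0x2a, 0x2a, 0x90, 0x67]

RES = [ 0x82  0x82  0xd9  0x2a  0x2a  0x2a  0x90  0x67 ]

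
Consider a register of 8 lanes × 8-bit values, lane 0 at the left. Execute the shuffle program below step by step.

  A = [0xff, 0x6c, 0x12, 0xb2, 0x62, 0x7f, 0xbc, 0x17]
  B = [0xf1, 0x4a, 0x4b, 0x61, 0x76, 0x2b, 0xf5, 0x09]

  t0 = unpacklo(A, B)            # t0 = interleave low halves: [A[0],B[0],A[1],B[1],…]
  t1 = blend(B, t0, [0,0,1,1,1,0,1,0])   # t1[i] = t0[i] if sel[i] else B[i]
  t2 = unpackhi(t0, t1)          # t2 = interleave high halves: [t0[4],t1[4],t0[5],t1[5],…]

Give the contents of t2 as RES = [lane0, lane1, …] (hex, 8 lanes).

RES = [0x12, 0x12, 0x4b, 0x2b, 0xb2, 0xb2, 0x61, 0x09]

  t0: ff f1 6c 4a 12 4b b2 61
  t1: f1 4a 6c 4a 12 2b b2 09
  t2: 12 12 4b 2b b2 b2 61 09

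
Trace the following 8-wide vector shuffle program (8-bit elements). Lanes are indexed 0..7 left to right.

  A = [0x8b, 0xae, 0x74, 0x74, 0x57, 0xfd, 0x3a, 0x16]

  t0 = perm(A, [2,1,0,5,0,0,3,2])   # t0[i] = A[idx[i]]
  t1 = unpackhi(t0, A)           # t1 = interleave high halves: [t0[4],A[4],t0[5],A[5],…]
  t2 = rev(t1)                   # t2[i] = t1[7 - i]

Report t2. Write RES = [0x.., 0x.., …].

t0 = [0x74, 0xae, 0x8b, 0xfd, 0x8b, 0x8b, 0x74, 0x74]
t1 = [0x8b, 0x57, 0x8b, 0xfd, 0x74, 0x3a, 0x74, 0x16]
t2 = [0x16, 0x74, 0x3a, 0x74, 0xfd, 0x8b, 0x57, 0x8b]

RES = [ 0x16  0x74  0x3a  0x74  0xfd  0x8b  0x57  0x8b ]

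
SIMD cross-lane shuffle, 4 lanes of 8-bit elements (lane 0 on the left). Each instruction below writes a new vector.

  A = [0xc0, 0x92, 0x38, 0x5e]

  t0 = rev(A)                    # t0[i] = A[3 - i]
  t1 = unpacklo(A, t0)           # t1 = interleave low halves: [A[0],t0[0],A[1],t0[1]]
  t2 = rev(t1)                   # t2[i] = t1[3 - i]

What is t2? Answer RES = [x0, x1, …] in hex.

t0 = [0x5e, 0x38, 0x92, 0xc0]
t1 = [0xc0, 0x5e, 0x92, 0x38]
t2 = [0x38, 0x92, 0x5e, 0xc0]

RES = [ 0x38  0x92  0x5e  0xc0 ]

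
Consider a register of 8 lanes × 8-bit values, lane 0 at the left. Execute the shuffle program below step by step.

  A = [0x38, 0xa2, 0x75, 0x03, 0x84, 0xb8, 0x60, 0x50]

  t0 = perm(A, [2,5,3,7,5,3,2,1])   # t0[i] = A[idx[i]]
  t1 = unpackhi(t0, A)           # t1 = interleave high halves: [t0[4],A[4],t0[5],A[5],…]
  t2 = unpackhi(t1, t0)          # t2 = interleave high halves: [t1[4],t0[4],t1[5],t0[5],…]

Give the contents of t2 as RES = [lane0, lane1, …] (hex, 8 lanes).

RES = [ 0x75  0xb8  0x60  0x03  0xa2  0x75  0x50  0xa2 ]

t0 = [0x75, 0xb8, 0x03, 0x50, 0xb8, 0x03, 0x75, 0xa2]
t1 = [0xb8, 0x84, 0x03, 0xb8, 0x75, 0x60, 0xa2, 0x50]
t2 = [0x75, 0xb8, 0x60, 0x03, 0xa2, 0x75, 0x50, 0xa2]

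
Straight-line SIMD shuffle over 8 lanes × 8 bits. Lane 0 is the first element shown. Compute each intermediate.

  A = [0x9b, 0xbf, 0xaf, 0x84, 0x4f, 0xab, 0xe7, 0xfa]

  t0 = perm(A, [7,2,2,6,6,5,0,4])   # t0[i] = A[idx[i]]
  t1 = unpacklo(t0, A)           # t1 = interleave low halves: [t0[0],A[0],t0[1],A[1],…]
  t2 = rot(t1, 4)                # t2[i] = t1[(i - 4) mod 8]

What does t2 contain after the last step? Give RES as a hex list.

→ t0 |fa|af|af|e7|e7|ab|9b|4f|
→ t1 |fa|9b|af|bf|af|af|e7|84|
→ t2 |af|af|e7|84|fa|9b|af|bf|

RES = [ 0xaf  0xaf  0xe7  0x84  0xfa  0x9b  0xaf  0xbf ]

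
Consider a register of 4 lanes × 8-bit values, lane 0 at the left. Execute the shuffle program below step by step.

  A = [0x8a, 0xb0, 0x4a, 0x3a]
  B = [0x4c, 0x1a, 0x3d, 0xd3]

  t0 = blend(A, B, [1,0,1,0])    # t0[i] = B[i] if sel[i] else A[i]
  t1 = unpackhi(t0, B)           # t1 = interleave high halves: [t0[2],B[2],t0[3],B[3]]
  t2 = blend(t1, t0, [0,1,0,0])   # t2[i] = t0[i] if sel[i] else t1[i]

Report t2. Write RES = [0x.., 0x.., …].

RES = [0x3d, 0xb0, 0x3a, 0xd3]

  t0: 4c b0 3d 3a
  t1: 3d 3d 3a d3
  t2: 3d b0 3a d3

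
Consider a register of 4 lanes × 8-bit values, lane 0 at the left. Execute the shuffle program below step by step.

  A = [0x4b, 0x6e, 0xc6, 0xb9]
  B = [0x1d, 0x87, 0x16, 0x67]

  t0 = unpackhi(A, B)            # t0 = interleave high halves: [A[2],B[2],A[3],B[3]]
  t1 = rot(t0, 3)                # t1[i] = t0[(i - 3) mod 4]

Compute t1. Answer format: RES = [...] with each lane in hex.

RES = [0x16, 0xb9, 0x67, 0xc6]

→ t0 |c6|16|b9|67|
→ t1 |16|b9|67|c6|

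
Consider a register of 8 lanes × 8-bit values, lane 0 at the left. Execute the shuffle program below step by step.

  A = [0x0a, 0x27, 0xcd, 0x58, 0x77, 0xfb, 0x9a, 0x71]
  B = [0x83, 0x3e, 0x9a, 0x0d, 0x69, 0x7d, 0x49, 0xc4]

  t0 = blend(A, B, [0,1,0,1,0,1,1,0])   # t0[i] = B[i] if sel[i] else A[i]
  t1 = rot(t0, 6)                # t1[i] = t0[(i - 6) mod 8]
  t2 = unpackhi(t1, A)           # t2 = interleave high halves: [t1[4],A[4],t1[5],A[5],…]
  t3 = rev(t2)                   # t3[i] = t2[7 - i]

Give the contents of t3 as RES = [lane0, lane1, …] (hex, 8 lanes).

→ t0 |0a|3e|cd|0d|77|7d|49|71|
→ t1 |cd|0d|77|7d|49|71|0a|3e|
→ t2 |49|77|71|fb|0a|9a|3e|71|
→ t3 |71|3e|9a|0a|fb|71|77|49|

RES = [0x71, 0x3e, 0x9a, 0x0a, 0xfb, 0x71, 0x77, 0x49]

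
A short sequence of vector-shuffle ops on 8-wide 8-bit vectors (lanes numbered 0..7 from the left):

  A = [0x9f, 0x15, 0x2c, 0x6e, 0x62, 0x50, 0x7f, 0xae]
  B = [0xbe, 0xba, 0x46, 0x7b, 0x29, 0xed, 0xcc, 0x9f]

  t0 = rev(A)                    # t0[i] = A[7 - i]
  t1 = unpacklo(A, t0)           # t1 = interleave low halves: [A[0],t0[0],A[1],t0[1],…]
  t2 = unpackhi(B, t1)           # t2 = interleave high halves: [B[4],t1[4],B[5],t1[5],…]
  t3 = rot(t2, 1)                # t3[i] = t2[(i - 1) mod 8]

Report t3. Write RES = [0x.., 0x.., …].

RES = [ 0x62  0x29  0x2c  0xed  0x50  0xcc  0x6e  0x9f ]

→ t0 |ae|7f|50|62|6e|2c|15|9f|
→ t1 |9f|ae|15|7f|2c|50|6e|62|
→ t2 |29|2c|ed|50|cc|6e|9f|62|
→ t3 |62|29|2c|ed|50|cc|6e|9f|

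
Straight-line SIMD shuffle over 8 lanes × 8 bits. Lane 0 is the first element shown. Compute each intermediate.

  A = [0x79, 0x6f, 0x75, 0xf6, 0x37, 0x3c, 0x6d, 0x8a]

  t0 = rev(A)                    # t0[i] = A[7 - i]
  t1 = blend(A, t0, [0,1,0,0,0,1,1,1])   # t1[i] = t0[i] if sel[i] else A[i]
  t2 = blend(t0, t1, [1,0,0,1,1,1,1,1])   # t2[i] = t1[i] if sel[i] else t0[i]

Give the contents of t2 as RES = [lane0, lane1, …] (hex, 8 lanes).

t0 = [0x8a, 0x6d, 0x3c, 0x37, 0xf6, 0x75, 0x6f, 0x79]
t1 = [0x79, 0x6d, 0x75, 0xf6, 0x37, 0x75, 0x6f, 0x79]
t2 = [0x79, 0x6d, 0x3c, 0xf6, 0x37, 0x75, 0x6f, 0x79]

RES = [ 0x79  0x6d  0x3c  0xf6  0x37  0x75  0x6f  0x79 ]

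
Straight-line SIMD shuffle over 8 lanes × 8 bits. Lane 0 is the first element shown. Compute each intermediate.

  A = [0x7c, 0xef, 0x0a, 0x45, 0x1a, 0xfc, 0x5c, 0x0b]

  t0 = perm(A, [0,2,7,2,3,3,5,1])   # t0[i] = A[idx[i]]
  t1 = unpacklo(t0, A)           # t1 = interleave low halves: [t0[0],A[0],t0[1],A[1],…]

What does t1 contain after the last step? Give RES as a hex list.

RES = [0x7c, 0x7c, 0x0a, 0xef, 0x0b, 0x0a, 0x0a, 0x45]

  t0: 7c 0a 0b 0a 45 45 fc ef
  t1: 7c 7c 0a ef 0b 0a 0a 45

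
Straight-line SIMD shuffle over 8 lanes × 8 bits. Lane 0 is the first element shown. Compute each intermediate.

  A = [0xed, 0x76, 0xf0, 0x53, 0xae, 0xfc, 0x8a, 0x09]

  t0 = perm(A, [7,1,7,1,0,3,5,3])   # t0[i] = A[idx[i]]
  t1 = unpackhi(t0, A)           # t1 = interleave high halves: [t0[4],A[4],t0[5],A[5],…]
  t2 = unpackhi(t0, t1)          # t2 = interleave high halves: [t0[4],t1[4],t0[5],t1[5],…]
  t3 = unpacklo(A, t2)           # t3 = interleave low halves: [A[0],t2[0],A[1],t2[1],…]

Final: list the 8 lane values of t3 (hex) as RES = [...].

RES = [ 0xed  0xed  0x76  0xfc  0xf0  0x53  0x53  0x8a ]

  t0: 09 76 09 76 ed 53 fc 53
  t1: ed ae 53 fc fc 8a 53 09
  t2: ed fc 53 8a fc 53 53 09
  t3: ed ed 76 fc f0 53 53 8a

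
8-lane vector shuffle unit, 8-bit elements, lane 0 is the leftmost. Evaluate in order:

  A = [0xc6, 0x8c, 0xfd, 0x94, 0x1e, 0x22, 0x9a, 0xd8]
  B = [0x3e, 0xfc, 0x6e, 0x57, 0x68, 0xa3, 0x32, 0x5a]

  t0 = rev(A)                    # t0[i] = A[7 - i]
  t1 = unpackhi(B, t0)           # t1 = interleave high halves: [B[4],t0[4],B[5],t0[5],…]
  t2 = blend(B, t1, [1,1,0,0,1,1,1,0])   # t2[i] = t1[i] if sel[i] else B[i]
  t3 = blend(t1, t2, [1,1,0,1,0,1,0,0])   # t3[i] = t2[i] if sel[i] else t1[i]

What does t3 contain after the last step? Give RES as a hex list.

RES = [0x68, 0x94, 0xa3, 0x57, 0x32, 0x8c, 0x5a, 0xc6]

→ t0 |d8|9a|22|1e|94|fd|8c|c6|
→ t1 |68|94|a3|fd|32|8c|5a|c6|
→ t2 |68|94|6e|57|32|8c|5a|5a|
→ t3 |68|94|a3|57|32|8c|5a|c6|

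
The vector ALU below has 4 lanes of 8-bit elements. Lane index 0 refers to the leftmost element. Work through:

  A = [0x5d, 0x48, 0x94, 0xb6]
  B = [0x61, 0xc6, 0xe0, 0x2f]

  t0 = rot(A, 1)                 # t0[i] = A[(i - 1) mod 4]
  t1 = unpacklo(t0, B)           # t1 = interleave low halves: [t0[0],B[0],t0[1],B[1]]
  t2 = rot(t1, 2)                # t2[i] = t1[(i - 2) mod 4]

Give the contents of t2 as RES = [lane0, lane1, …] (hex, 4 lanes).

  t0: b6 5d 48 94
  t1: b6 61 5d c6
  t2: 5d c6 b6 61

RES = [0x5d, 0xc6, 0xb6, 0x61]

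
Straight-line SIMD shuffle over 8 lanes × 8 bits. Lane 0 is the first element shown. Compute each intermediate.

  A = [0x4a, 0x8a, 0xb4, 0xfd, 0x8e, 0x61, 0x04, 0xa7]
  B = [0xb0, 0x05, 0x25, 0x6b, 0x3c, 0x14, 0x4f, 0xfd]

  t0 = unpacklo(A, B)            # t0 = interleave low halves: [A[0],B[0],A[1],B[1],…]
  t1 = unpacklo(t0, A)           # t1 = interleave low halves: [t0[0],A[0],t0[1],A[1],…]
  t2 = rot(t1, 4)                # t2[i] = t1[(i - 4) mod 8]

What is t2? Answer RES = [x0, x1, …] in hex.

RES = [0x8a, 0xb4, 0x05, 0xfd, 0x4a, 0x4a, 0xb0, 0x8a]

  t0: 4a b0 8a 05 b4 25 fd 6b
  t1: 4a 4a b0 8a 8a b4 05 fd
  t2: 8a b4 05 fd 4a 4a b0 8a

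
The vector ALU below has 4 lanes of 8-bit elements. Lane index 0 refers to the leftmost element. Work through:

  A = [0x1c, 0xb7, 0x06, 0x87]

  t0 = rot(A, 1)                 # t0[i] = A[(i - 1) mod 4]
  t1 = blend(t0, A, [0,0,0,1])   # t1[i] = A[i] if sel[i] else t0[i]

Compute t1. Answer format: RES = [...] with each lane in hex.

→ t0 |87|1c|b7|06|
→ t1 |87|1c|b7|87|

RES = [ 0x87  0x1c  0xb7  0x87 ]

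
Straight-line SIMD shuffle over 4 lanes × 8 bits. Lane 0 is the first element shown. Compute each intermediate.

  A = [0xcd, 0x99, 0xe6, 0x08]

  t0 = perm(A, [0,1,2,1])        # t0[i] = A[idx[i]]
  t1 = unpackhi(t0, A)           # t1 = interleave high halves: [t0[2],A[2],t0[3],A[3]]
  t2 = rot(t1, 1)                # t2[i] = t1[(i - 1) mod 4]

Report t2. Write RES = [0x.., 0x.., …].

RES = [0x08, 0xe6, 0xe6, 0x99]

→ t0 |cd|99|e6|99|
→ t1 |e6|e6|99|08|
→ t2 |08|e6|e6|99|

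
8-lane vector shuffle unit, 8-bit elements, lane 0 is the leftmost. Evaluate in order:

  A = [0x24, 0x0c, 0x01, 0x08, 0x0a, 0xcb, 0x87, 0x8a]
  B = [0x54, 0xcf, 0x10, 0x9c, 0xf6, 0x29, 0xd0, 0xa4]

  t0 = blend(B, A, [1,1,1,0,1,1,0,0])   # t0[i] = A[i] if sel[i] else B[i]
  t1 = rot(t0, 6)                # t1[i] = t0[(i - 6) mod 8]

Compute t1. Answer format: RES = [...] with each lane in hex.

RES = [ 0x01  0x9c  0x0a  0xcb  0xd0  0xa4  0x24  0x0c ]

  t0: 24 0c 01 9c 0a cb d0 a4
  t1: 01 9c 0a cb d0 a4 24 0c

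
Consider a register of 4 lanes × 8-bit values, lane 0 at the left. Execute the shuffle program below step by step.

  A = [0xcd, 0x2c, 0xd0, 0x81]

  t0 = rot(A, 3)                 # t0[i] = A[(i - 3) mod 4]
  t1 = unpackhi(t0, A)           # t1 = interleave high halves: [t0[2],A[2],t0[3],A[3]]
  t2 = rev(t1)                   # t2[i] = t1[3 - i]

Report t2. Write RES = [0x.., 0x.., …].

RES = [ 0x81  0xcd  0xd0  0x81 ]

t0 = [0x2c, 0xd0, 0x81, 0xcd]
t1 = [0x81, 0xd0, 0xcd, 0x81]
t2 = [0x81, 0xcd, 0xd0, 0x81]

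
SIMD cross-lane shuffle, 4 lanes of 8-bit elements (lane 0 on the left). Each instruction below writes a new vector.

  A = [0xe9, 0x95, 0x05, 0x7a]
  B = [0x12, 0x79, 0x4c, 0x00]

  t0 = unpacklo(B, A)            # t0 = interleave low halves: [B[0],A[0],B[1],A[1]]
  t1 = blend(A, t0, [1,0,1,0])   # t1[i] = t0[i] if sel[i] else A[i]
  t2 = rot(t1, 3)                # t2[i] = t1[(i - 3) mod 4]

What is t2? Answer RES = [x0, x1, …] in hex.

  t0: 12 e9 79 95
  t1: 12 95 79 7a
  t2: 95 79 7a 12

RES = [ 0x95  0x79  0x7a  0x12 ]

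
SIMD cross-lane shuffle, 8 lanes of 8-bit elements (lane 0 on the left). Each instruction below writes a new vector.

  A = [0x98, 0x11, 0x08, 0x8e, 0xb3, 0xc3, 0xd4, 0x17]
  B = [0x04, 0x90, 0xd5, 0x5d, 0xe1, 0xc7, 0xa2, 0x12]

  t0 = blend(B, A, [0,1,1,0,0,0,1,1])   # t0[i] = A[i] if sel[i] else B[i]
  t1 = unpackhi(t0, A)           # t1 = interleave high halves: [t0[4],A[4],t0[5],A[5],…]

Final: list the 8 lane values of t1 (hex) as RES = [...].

RES = [0xe1, 0xb3, 0xc7, 0xc3, 0xd4, 0xd4, 0x17, 0x17]

→ t0 |04|11|08|5d|e1|c7|d4|17|
→ t1 |e1|b3|c7|c3|d4|d4|17|17|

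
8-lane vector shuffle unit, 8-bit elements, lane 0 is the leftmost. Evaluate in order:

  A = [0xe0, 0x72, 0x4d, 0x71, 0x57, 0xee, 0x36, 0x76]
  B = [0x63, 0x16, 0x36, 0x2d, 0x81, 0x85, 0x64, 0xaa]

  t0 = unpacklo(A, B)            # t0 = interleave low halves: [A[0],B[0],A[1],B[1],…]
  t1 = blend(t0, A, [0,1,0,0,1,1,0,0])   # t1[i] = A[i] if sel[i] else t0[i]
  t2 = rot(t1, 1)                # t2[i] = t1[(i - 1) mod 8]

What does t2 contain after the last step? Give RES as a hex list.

→ t0 |e0|63|72|16|4d|36|71|2d|
→ t1 |e0|72|72|16|57|ee|71|2d|
→ t2 |2d|e0|72|72|16|57|ee|71|

RES = [ 0x2d  0xe0  0x72  0x72  0x16  0x57  0xee  0x71 ]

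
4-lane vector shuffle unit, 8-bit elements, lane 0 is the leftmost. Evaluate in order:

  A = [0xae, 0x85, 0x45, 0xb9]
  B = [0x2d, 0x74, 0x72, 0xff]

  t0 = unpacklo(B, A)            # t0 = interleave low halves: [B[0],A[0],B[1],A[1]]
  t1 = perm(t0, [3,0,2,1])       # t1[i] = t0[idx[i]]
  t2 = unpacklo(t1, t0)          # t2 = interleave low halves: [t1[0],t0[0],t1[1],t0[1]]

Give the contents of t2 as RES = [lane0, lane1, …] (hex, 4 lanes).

RES = [ 0x85  0x2d  0x2d  0xae ]

→ t0 |2d|ae|74|85|
→ t1 |85|2d|74|ae|
→ t2 |85|2d|2d|ae|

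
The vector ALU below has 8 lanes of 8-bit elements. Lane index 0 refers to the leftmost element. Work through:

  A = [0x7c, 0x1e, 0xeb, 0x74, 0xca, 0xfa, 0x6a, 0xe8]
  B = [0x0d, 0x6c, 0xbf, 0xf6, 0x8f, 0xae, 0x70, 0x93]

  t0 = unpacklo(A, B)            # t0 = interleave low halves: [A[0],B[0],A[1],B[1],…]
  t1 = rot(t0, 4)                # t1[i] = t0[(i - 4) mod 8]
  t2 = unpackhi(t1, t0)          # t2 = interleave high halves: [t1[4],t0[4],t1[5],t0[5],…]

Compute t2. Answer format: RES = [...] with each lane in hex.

  t0: 7c 0d 1e 6c eb bf 74 f6
  t1: eb bf 74 f6 7c 0d 1e 6c
  t2: 7c eb 0d bf 1e 74 6c f6

RES = [0x7c, 0xeb, 0x0d, 0xbf, 0x1e, 0x74, 0x6c, 0xf6]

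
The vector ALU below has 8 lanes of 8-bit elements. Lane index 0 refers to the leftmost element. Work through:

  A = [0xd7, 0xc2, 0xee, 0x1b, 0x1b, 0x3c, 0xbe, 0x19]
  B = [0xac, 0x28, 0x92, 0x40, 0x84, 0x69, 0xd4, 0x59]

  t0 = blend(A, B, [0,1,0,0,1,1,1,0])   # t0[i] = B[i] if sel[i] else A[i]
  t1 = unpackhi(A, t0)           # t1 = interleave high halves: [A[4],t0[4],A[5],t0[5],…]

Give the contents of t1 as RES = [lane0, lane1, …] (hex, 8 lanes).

  t0: d7 28 ee 1b 84 69 d4 19
  t1: 1b 84 3c 69 be d4 19 19

RES = [0x1b, 0x84, 0x3c, 0x69, 0xbe, 0xd4, 0x19, 0x19]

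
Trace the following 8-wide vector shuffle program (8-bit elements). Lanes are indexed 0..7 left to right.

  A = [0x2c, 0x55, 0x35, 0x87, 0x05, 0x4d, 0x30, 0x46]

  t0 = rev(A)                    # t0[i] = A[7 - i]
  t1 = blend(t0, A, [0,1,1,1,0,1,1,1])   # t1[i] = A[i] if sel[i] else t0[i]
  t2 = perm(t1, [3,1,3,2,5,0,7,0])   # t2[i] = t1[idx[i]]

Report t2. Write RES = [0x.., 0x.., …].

RES = [0x87, 0x55, 0x87, 0x35, 0x4d, 0x46, 0x46, 0x46]

→ t0 |46|30|4d|05|87|35|55|2c|
→ t1 |46|55|35|87|87|4d|30|46|
→ t2 |87|55|87|35|4d|46|46|46|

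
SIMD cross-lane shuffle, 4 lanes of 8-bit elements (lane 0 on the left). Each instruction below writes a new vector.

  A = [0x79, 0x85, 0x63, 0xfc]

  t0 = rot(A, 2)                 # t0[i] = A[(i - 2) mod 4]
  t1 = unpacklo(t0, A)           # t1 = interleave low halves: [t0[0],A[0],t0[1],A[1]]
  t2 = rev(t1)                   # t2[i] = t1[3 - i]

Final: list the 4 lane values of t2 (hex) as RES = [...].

RES = [ 0x85  0xfc  0x79  0x63 ]

t0 = [0x63, 0xfc, 0x79, 0x85]
t1 = [0x63, 0x79, 0xfc, 0x85]
t2 = [0x85, 0xfc, 0x79, 0x63]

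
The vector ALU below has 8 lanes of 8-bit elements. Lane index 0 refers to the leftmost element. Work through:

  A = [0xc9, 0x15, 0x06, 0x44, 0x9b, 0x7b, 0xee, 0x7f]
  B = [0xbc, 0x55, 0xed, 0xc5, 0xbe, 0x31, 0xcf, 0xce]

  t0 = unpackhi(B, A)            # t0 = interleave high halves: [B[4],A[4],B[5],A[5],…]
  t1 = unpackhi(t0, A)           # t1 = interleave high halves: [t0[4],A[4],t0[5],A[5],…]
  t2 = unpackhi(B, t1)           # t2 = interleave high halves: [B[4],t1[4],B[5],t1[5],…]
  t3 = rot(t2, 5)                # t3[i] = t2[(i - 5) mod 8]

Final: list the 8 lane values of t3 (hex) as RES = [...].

RES = [ 0xee  0xcf  0x7f  0xce  0x7f  0xbe  0xce  0x31 ]

→ t0 |be|9b|31|7b|cf|ee|ce|7f|
→ t1 |cf|9b|ee|7b|ce|ee|7f|7f|
→ t2 |be|ce|31|ee|cf|7f|ce|7f|
→ t3 |ee|cf|7f|ce|7f|be|ce|31|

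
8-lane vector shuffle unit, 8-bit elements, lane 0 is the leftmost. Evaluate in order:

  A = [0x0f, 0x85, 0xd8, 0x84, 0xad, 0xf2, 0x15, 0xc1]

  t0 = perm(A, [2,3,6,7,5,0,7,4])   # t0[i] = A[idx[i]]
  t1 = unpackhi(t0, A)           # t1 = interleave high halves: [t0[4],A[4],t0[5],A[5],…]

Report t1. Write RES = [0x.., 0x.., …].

t0 = [0xd8, 0x84, 0x15, 0xc1, 0xf2, 0x0f, 0xc1, 0xad]
t1 = [0xf2, 0xad, 0x0f, 0xf2, 0xc1, 0x15, 0xad, 0xc1]

RES = [0xf2, 0xad, 0x0f, 0xf2, 0xc1, 0x15, 0xad, 0xc1]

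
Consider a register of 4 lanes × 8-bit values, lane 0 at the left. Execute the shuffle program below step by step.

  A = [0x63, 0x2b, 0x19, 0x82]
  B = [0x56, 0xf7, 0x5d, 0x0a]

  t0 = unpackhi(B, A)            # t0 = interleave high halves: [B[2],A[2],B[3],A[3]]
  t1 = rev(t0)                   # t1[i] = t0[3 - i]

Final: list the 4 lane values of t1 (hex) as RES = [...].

→ t0 |5d|19|0a|82|
→ t1 |82|0a|19|5d|

RES = [0x82, 0x0a, 0x19, 0x5d]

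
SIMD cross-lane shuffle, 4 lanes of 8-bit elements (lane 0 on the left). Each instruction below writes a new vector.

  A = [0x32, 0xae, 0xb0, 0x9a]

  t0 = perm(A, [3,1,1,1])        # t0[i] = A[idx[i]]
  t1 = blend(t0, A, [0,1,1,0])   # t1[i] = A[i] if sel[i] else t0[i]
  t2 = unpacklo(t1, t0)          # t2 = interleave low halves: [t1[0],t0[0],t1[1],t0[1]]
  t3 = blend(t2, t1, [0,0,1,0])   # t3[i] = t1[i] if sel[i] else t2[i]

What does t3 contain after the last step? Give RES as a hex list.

  t0: 9a ae ae ae
  t1: 9a ae b0 ae
  t2: 9a 9a ae ae
  t3: 9a 9a b0 ae

RES = [ 0x9a  0x9a  0xb0  0xae ]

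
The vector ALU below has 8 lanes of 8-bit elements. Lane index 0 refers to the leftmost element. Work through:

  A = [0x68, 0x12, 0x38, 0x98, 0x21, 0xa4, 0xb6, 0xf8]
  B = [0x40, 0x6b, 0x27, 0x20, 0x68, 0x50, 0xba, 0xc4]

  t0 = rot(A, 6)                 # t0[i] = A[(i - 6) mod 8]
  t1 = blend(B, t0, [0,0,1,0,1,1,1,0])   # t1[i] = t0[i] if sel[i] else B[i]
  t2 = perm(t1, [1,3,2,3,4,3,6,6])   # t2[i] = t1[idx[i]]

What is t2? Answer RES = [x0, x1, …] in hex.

→ t0 |38|98|21|a4|b6|f8|68|12|
→ t1 |40|6b|21|20|b6|f8|68|c4|
→ t2 |6b|20|21|20|b6|20|68|68|

RES = [ 0x6b  0x20  0x21  0x20  0xb6  0x20  0x68  0x68 ]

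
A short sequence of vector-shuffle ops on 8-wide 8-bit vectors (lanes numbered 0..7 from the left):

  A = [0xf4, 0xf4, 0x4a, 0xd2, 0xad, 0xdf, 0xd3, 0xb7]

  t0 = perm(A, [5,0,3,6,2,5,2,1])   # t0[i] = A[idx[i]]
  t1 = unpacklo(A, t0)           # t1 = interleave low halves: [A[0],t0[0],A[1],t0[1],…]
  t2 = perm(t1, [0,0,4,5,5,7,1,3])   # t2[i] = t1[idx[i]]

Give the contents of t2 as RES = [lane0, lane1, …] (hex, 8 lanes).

t0 = [0xdf, 0xf4, 0xd2, 0xd3, 0x4a, 0xdf, 0x4a, 0xf4]
t1 = [0xf4, 0xdf, 0xf4, 0xf4, 0x4a, 0xd2, 0xd2, 0xd3]
t2 = [0xf4, 0xf4, 0x4a, 0xd2, 0xd2, 0xd3, 0xdf, 0xf4]

RES = [ 0xf4  0xf4  0x4a  0xd2  0xd2  0xd3  0xdf  0xf4 ]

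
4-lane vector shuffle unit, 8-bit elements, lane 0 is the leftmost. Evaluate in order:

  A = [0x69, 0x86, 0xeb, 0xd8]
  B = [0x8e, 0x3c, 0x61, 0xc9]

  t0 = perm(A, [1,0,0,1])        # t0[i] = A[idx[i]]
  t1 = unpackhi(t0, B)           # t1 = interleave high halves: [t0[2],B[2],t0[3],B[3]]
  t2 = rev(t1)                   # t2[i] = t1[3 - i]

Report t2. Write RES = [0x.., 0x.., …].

RES = [ 0xc9  0x86  0x61  0x69 ]

t0 = [0x86, 0x69, 0x69, 0x86]
t1 = [0x69, 0x61, 0x86, 0xc9]
t2 = [0xc9, 0x86, 0x61, 0x69]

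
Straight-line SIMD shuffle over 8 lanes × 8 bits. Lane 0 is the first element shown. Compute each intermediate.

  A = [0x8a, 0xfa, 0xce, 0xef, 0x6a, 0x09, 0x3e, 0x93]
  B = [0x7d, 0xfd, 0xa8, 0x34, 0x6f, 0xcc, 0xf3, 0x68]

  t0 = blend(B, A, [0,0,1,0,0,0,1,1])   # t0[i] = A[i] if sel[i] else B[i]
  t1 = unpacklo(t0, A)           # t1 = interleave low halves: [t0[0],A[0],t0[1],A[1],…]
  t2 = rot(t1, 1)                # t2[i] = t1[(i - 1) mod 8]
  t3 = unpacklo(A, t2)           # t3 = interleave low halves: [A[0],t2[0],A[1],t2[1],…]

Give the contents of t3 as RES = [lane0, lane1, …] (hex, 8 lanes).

RES = [0x8a, 0xef, 0xfa, 0x7d, 0xce, 0x8a, 0xef, 0xfd]

→ t0 |7d|fd|ce|34|6f|cc|3e|93|
→ t1 |7d|8a|fd|fa|ce|ce|34|ef|
→ t2 |ef|7d|8a|fd|fa|ce|ce|34|
→ t3 |8a|ef|fa|7d|ce|8a|ef|fd|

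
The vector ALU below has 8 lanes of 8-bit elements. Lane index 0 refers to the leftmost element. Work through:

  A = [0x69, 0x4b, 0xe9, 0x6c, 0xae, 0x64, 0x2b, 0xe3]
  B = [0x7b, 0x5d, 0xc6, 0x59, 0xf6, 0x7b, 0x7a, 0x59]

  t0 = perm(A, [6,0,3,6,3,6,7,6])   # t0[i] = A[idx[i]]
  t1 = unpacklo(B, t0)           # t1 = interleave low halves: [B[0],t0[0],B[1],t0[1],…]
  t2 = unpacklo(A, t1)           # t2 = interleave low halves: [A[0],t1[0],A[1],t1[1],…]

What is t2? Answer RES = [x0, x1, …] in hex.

RES = [ 0x69  0x7b  0x4b  0x2b  0xe9  0x5d  0x6c  0x69 ]

  t0: 2b 69 6c 2b 6c 2b e3 2b
  t1: 7b 2b 5d 69 c6 6c 59 2b
  t2: 69 7b 4b 2b e9 5d 6c 69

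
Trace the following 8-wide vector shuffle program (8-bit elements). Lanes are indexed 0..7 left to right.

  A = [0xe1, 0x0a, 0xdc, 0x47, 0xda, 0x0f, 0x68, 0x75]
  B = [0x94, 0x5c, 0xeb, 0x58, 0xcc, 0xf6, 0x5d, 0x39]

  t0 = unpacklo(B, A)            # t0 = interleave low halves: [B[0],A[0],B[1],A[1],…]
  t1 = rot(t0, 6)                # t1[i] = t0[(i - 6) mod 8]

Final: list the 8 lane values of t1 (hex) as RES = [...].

t0 = [0x94, 0xe1, 0x5c, 0x0a, 0xeb, 0xdc, 0x58, 0x47]
t1 = [0x5c, 0x0a, 0xeb, 0xdc, 0x58, 0x47, 0x94, 0xe1]

RES = [0x5c, 0x0a, 0xeb, 0xdc, 0x58, 0x47, 0x94, 0xe1]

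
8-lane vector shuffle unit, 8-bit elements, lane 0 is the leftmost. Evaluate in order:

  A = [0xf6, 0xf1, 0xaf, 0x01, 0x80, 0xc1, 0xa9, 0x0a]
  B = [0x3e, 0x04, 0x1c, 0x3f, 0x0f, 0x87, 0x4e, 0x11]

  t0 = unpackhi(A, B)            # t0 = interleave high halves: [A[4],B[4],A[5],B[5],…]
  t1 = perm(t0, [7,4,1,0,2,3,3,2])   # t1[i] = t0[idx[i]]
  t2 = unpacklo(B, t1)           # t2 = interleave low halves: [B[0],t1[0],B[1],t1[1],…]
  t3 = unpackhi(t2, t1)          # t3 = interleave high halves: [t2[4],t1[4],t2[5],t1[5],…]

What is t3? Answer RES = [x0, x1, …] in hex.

RES = [ 0x1c  0xc1  0x0f  0x87  0x3f  0x87  0x80  0xc1 ]

t0 = [0x80, 0x0f, 0xc1, 0x87, 0xa9, 0x4e, 0x0a, 0x11]
t1 = [0x11, 0xa9, 0x0f, 0x80, 0xc1, 0x87, 0x87, 0xc1]
t2 = [0x3e, 0x11, 0x04, 0xa9, 0x1c, 0x0f, 0x3f, 0x80]
t3 = [0x1c, 0xc1, 0x0f, 0x87, 0x3f, 0x87, 0x80, 0xc1]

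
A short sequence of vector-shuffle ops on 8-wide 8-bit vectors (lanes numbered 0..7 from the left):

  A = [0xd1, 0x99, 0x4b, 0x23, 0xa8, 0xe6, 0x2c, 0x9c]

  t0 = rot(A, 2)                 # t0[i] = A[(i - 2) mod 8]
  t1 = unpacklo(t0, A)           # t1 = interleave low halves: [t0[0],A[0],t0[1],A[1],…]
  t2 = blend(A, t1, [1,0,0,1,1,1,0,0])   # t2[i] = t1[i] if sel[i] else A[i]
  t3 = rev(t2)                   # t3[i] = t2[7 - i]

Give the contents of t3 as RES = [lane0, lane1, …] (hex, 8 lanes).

t0 = [0x2c, 0x9c, 0xd1, 0x99, 0x4b, 0x23, 0xa8, 0xe6]
t1 = [0x2c, 0xd1, 0x9c, 0x99, 0xd1, 0x4b, 0x99, 0x23]
t2 = [0x2c, 0x99, 0x4b, 0x99, 0xd1, 0x4b, 0x2c, 0x9c]
t3 = [0x9c, 0x2c, 0x4b, 0xd1, 0x99, 0x4b, 0x99, 0x2c]

RES = [0x9c, 0x2c, 0x4b, 0xd1, 0x99, 0x4b, 0x99, 0x2c]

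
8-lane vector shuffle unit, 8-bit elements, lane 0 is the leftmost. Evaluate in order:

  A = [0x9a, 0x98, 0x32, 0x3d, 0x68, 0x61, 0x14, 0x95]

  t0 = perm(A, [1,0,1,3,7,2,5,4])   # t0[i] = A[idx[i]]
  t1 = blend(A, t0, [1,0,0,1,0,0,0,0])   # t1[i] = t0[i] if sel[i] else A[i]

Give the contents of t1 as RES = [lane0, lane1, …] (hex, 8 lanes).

t0 = [0x98, 0x9a, 0x98, 0x3d, 0x95, 0x32, 0x61, 0x68]
t1 = [0x98, 0x98, 0x32, 0x3d, 0x68, 0x61, 0x14, 0x95]

RES = [ 0x98  0x98  0x32  0x3d  0x68  0x61  0x14  0x95 ]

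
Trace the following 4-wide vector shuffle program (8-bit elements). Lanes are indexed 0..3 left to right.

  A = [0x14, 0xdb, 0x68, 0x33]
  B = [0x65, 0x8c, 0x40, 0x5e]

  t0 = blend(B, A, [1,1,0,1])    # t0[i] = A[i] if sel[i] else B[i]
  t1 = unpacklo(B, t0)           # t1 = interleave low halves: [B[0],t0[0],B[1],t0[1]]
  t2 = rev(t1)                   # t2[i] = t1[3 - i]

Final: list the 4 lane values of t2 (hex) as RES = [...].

t0 = [0x14, 0xdb, 0x40, 0x33]
t1 = [0x65, 0x14, 0x8c, 0xdb]
t2 = [0xdb, 0x8c, 0x14, 0x65]

RES = [ 0xdb  0x8c  0x14  0x65 ]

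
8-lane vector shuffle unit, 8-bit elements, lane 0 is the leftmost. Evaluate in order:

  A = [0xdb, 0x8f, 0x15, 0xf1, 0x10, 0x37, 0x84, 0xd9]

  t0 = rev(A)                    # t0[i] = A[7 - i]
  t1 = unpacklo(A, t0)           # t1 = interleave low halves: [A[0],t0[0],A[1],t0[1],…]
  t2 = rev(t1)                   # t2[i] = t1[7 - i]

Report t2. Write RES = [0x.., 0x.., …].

  t0: d9 84 37 10 f1 15 8f db
  t1: db d9 8f 84 15 37 f1 10
  t2: 10 f1 37 15 84 8f d9 db

RES = [ 0x10  0xf1  0x37  0x15  0x84  0x8f  0xd9  0xdb ]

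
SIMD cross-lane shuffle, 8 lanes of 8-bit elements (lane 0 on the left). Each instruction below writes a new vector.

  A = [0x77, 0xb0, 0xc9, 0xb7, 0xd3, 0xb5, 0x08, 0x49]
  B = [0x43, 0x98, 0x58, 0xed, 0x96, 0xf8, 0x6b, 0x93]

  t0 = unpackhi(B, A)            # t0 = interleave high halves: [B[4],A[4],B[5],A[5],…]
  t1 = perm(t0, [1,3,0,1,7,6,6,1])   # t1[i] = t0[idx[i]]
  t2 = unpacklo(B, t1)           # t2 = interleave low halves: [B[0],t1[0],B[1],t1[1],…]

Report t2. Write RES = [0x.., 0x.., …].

RES = [ 0x43  0xd3  0x98  0xb5  0x58  0x96  0xed  0xd3 ]

t0 = [0x96, 0xd3, 0xf8, 0xb5, 0x6b, 0x08, 0x93, 0x49]
t1 = [0xd3, 0xb5, 0x96, 0xd3, 0x49, 0x93, 0x93, 0xd3]
t2 = [0x43, 0xd3, 0x98, 0xb5, 0x58, 0x96, 0xed, 0xd3]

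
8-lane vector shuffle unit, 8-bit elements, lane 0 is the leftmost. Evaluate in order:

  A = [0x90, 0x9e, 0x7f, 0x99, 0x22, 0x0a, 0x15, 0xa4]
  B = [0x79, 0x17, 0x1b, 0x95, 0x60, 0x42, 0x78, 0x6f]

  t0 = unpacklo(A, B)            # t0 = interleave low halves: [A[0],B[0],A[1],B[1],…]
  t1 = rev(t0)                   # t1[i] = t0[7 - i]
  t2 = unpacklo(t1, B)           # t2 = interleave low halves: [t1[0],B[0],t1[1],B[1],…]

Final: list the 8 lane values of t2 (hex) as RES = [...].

RES = [0x95, 0x79, 0x99, 0x17, 0x1b, 0x1b, 0x7f, 0x95]

  t0: 90 79 9e 17 7f 1b 99 95
  t1: 95 99 1b 7f 17 9e 79 90
  t2: 95 79 99 17 1b 1b 7f 95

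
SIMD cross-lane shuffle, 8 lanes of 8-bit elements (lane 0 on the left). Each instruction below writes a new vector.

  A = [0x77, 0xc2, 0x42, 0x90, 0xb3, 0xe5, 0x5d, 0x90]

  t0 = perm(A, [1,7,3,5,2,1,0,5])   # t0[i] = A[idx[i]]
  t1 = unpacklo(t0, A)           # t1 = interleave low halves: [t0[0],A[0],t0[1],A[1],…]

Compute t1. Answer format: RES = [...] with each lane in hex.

RES = [ 0xc2  0x77  0x90  0xc2  0x90  0x42  0xe5  0x90 ]

t0 = [0xc2, 0x90, 0x90, 0xe5, 0x42, 0xc2, 0x77, 0xe5]
t1 = [0xc2, 0x77, 0x90, 0xc2, 0x90, 0x42, 0xe5, 0x90]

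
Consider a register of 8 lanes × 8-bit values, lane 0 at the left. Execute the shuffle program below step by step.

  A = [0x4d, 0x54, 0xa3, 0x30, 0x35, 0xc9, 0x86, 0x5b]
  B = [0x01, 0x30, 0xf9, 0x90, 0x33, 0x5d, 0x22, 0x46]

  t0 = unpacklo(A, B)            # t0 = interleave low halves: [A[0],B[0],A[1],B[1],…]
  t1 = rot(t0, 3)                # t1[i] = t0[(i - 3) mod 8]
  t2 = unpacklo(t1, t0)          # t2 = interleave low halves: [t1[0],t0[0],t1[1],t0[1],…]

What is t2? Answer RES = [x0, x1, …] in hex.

RES = [0xf9, 0x4d, 0x30, 0x01, 0x90, 0x54, 0x4d, 0x30]

→ t0 |4d|01|54|30|a3|f9|30|90|
→ t1 |f9|30|90|4d|01|54|30|a3|
→ t2 |f9|4d|30|01|90|54|4d|30|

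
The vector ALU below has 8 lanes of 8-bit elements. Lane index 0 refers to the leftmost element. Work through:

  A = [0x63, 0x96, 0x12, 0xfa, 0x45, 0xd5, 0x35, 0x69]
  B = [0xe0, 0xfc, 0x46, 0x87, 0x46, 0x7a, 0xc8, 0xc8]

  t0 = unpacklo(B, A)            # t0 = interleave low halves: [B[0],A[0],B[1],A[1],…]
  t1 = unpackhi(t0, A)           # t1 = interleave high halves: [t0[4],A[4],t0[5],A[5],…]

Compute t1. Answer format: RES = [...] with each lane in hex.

t0 = [0xe0, 0x63, 0xfc, 0x96, 0x46, 0x12, 0x87, 0xfa]
t1 = [0x46, 0x45, 0x12, 0xd5, 0x87, 0x35, 0xfa, 0x69]

RES = [ 0x46  0x45  0x12  0xd5  0x87  0x35  0xfa  0x69 ]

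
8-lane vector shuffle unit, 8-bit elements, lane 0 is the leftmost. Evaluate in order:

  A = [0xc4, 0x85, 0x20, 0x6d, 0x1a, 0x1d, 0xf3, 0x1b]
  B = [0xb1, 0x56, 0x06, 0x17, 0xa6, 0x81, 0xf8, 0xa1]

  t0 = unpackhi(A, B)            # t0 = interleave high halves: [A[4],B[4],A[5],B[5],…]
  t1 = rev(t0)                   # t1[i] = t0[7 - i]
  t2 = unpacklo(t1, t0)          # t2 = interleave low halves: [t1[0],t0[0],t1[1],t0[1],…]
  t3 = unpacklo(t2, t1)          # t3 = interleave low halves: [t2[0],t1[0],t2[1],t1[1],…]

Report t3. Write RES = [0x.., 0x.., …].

→ t0 |1a|a6|1d|81|f3|f8|1b|a1|
→ t1 |a1|1b|f8|f3|81|1d|a6|1a|
→ t2 |a1|1a|1b|a6|f8|1d|f3|81|
→ t3 |a1|a1|1a|1b|1b|f8|a6|f3|

RES = [ 0xa1  0xa1  0x1a  0x1b  0x1b  0xf8  0xa6  0xf3 ]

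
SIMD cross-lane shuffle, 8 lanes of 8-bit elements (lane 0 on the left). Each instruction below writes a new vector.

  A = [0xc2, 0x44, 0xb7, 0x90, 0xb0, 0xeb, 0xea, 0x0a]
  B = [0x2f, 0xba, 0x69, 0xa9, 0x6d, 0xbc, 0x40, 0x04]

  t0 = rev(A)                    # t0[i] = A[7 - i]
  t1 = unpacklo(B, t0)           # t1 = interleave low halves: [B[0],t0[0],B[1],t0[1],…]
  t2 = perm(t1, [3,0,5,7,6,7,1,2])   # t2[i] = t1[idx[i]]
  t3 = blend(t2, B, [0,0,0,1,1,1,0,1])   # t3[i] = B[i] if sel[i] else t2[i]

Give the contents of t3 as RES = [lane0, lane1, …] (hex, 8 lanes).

  t0: 0a ea eb b0 90 b7 44 c2
  t1: 2f 0a ba ea 69 eb a9 b0
  t2: ea 2f eb b0 a9 b0 0a ba
  t3: ea 2f eb a9 6d bc 0a 04

RES = [0xea, 0x2f, 0xeb, 0xa9, 0x6d, 0xbc, 0x0a, 0x04]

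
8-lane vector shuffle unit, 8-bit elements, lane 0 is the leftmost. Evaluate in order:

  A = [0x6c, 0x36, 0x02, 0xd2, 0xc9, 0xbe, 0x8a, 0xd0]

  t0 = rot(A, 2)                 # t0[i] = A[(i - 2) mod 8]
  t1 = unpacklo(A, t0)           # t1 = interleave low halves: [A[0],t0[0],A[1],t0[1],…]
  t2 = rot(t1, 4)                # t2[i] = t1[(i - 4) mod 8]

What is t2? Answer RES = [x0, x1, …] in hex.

RES = [0x02, 0x6c, 0xd2, 0x36, 0x6c, 0x8a, 0x36, 0xd0]

→ t0 |8a|d0|6c|36|02|d2|c9|be|
→ t1 |6c|8a|36|d0|02|6c|d2|36|
→ t2 |02|6c|d2|36|6c|8a|36|d0|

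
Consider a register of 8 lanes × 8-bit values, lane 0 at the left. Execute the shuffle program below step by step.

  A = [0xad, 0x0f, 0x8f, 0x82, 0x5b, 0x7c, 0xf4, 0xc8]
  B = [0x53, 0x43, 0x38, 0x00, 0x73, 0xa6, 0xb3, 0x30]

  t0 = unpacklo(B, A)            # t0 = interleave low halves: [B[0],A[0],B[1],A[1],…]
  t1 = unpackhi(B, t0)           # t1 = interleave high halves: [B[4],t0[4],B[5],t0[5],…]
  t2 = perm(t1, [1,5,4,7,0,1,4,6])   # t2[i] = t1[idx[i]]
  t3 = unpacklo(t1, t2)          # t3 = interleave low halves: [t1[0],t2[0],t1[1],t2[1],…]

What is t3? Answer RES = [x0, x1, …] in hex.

→ t0 |53|ad|43|0f|38|8f|00|82|
→ t1 |73|38|a6|8f|b3|00|30|82|
→ t2 |38|00|b3|82|73|38|b3|30|
→ t3 |73|38|38|00|a6|b3|8f|82|

RES = [ 0x73  0x38  0x38  0x00  0xa6  0xb3  0x8f  0x82 ]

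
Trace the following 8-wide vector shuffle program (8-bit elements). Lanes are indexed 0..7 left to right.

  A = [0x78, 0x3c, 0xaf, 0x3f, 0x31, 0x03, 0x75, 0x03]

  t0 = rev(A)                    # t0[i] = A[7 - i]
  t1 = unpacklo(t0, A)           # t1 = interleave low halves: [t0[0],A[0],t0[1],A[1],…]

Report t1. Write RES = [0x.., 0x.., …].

→ t0 |03|75|03|31|3f|af|3c|78|
→ t1 |03|78|75|3c|03|af|31|3f|

RES = [0x03, 0x78, 0x75, 0x3c, 0x03, 0xaf, 0x31, 0x3f]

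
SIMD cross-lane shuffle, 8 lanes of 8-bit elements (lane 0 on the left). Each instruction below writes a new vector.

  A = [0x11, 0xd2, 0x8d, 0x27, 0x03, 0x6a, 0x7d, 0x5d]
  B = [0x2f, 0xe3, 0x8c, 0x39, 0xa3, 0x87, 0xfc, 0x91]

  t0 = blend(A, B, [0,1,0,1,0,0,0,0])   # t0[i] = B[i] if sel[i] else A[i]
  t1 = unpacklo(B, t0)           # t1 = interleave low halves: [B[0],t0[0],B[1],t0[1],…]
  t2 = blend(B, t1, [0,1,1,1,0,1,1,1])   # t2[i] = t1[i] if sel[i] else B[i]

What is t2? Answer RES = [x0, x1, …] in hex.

RES = [0x2f, 0x11, 0xe3, 0xe3, 0xa3, 0x8d, 0x39, 0x39]

t0 = [0x11, 0xe3, 0x8d, 0x39, 0x03, 0x6a, 0x7d, 0x5d]
t1 = [0x2f, 0x11, 0xe3, 0xe3, 0x8c, 0x8d, 0x39, 0x39]
t2 = [0x2f, 0x11, 0xe3, 0xe3, 0xa3, 0x8d, 0x39, 0x39]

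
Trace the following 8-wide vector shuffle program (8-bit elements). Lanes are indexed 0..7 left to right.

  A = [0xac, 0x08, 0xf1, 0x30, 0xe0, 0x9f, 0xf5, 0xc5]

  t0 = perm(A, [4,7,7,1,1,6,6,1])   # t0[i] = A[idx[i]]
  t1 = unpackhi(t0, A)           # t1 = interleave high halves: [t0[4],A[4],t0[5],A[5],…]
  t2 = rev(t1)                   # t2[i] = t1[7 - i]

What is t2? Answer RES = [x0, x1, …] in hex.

t0 = [0xe0, 0xc5, 0xc5, 0x08, 0x08, 0xf5, 0xf5, 0x08]
t1 = [0x08, 0xe0, 0xf5, 0x9f, 0xf5, 0xf5, 0x08, 0xc5]
t2 = [0xc5, 0x08, 0xf5, 0xf5, 0x9f, 0xf5, 0xe0, 0x08]

RES = [ 0xc5  0x08  0xf5  0xf5  0x9f  0xf5  0xe0  0x08 ]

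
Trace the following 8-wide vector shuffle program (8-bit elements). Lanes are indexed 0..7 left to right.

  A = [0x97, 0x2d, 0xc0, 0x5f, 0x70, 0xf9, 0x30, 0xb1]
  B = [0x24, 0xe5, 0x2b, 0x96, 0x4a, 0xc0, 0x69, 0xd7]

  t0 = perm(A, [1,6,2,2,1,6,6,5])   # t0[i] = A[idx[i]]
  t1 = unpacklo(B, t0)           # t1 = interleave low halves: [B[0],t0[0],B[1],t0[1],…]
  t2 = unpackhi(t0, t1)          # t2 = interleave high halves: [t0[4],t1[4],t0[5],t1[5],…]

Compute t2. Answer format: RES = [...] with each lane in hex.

RES = [ 0x2d  0x2b  0x30  0xc0  0x30  0x96  0xf9  0xc0 ]

  t0: 2d 30 c0 c0 2d 30 30 f9
  t1: 24 2d e5 30 2b c0 96 c0
  t2: 2d 2b 30 c0 30 96 f9 c0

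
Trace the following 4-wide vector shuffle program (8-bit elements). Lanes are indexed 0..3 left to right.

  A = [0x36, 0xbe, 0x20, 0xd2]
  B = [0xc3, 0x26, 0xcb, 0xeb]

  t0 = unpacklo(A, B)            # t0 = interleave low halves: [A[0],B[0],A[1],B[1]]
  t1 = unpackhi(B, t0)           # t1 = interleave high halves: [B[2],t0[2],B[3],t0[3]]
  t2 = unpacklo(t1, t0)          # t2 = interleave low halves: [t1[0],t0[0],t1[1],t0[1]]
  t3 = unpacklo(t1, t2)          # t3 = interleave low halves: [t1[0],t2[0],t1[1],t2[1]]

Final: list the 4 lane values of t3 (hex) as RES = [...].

  t0: 36 c3 be 26
  t1: cb be eb 26
  t2: cb 36 be c3
  t3: cb cb be 36

RES = [ 0xcb  0xcb  0xbe  0x36 ]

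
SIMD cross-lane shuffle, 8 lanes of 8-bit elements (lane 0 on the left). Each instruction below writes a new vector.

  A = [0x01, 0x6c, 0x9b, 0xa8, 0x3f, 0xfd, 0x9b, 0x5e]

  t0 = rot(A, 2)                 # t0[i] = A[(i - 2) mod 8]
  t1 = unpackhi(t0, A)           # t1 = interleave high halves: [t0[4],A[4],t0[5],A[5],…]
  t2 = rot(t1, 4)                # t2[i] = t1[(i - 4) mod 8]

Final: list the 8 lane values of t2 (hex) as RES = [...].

RES = [0x3f, 0x9b, 0xfd, 0x5e, 0x9b, 0x3f, 0xa8, 0xfd]

→ t0 |9b|5e|01|6c|9b|a8|3f|fd|
→ t1 |9b|3f|a8|fd|3f|9b|fd|5e|
→ t2 |3f|9b|fd|5e|9b|3f|a8|fd|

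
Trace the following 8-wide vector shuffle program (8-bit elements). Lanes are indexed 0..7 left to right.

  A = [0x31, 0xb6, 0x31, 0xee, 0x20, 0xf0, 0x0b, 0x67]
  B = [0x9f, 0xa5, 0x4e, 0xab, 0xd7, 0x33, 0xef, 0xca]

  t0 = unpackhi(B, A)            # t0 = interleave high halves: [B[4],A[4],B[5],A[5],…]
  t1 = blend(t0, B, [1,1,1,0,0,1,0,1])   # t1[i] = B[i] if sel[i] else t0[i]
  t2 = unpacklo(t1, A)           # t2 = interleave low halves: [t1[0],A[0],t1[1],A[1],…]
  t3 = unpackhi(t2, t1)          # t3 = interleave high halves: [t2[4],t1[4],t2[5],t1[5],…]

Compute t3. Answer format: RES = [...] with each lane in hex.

  t0: d7 20 33 f0 ef 0b ca 67
  t1: 9f a5 4e f0 ef 33 ca ca
  t2: 9f 31 a5 b6 4e 31 f0 ee
  t3: 4e ef 31 33 f0 ca ee ca

RES = [0x4e, 0xef, 0x31, 0x33, 0xf0, 0xca, 0xee, 0xca]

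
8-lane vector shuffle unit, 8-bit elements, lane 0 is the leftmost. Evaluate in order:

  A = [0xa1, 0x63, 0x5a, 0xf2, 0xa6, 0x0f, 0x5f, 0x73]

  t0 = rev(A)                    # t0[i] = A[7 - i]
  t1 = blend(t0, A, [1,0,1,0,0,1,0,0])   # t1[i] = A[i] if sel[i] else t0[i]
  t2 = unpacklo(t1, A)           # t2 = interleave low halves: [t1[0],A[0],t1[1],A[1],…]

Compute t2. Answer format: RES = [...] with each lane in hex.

RES = [ 0xa1  0xa1  0x5f  0x63  0x5a  0x5a  0xa6  0xf2 ]

t0 = [0x73, 0x5f, 0x0f, 0xa6, 0xf2, 0x5a, 0x63, 0xa1]
t1 = [0xa1, 0x5f, 0x5a, 0xa6, 0xf2, 0x0f, 0x63, 0xa1]
t2 = [0xa1, 0xa1, 0x5f, 0x63, 0x5a, 0x5a, 0xa6, 0xf2]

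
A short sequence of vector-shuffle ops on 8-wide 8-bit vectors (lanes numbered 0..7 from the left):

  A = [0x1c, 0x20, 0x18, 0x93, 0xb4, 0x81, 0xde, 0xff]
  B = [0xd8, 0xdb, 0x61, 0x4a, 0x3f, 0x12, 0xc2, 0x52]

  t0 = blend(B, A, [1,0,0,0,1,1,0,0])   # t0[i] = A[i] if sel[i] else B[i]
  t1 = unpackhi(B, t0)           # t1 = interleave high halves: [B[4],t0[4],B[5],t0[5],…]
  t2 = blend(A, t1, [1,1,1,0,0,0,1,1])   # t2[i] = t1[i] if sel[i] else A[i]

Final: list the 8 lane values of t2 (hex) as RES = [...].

RES = [0x3f, 0xb4, 0x12, 0x93, 0xb4, 0x81, 0x52, 0x52]

  t0: 1c db 61 4a b4 81 c2 52
  t1: 3f b4 12 81 c2 c2 52 52
  t2: 3f b4 12 93 b4 81 52 52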